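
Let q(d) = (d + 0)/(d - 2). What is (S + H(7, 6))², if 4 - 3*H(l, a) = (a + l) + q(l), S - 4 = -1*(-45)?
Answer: 466489/225 ≈ 2073.3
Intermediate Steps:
q(d) = d/(-2 + d)
S = 49 (S = 4 - 1*(-45) = 4 + 45 = 49)
H(l, a) = 4/3 - a/3 - l/3 - l/(3*(-2 + l)) (H(l, a) = 4/3 - ((a + l) + l/(-2 + l))/3 = 4/3 - (a + l + l/(-2 + l))/3 = 4/3 + (-a/3 - l/3 - l/(3*(-2 + l))) = 4/3 - a/3 - l/3 - l/(3*(-2 + l)))
(S + H(7, 6))² = (49 + (-1*7 + (-2 + 7)*(4 - 1*6 - 1*7))/(3*(-2 + 7)))² = (49 + (⅓)*(-7 + 5*(4 - 6 - 7))/5)² = (49 + (⅓)*(⅕)*(-7 + 5*(-9)))² = (49 + (⅓)*(⅕)*(-7 - 45))² = (49 + (⅓)*(⅕)*(-52))² = (49 - 52/15)² = (683/15)² = 466489/225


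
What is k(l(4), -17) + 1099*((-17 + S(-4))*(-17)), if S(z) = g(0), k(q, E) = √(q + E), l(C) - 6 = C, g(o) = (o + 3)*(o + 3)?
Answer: 149464 + I*√7 ≈ 1.4946e+5 + 2.6458*I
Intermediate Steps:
g(o) = (3 + o)² (g(o) = (3 + o)*(3 + o) = (3 + o)²)
l(C) = 6 + C
k(q, E) = √(E + q)
S(z) = 9 (S(z) = (3 + 0)² = 3² = 9)
k(l(4), -17) + 1099*((-17 + S(-4))*(-17)) = √(-17 + (6 + 4)) + 1099*((-17 + 9)*(-17)) = √(-17 + 10) + 1099*(-8*(-17)) = √(-7) + 1099*136 = I*√7 + 149464 = 149464 + I*√7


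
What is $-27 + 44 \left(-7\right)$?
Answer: $-335$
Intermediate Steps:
$-27 + 44 \left(-7\right) = -27 - 308 = -335$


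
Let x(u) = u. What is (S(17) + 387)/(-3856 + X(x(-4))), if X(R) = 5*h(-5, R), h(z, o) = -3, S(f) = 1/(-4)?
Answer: -221/2212 ≈ -0.099910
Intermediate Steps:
S(f) = -¼
X(R) = -15 (X(R) = 5*(-3) = -15)
(S(17) + 387)/(-3856 + X(x(-4))) = (-¼ + 387)/(-3856 - 15) = (1547/4)/(-3871) = (1547/4)*(-1/3871) = -221/2212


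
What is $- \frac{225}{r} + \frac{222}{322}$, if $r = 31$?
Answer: $- \frac{32784}{4991} \approx -6.5686$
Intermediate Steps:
$- \frac{225}{r} + \frac{222}{322} = - \frac{225}{31} + \frac{222}{322} = \left(-225\right) \frac{1}{31} + 222 \cdot \frac{1}{322} = - \frac{225}{31} + \frac{111}{161} = - \frac{32784}{4991}$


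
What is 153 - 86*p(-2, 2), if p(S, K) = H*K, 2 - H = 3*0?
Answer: -191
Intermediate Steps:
H = 2 (H = 2 - 3*0 = 2 - 1*0 = 2 + 0 = 2)
p(S, K) = 2*K
153 - 86*p(-2, 2) = 153 - 172*2 = 153 - 86*4 = 153 - 344 = -191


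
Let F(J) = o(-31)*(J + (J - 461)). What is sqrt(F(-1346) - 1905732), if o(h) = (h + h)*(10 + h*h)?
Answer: sqrt(187911174) ≈ 13708.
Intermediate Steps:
o(h) = 2*h*(10 + h**2) (o(h) = (2*h)*(10 + h**2) = 2*h*(10 + h**2))
F(J) = 27753122 - 120404*J (F(J) = (2*(-31)*(10 + (-31)**2))*(J + (J - 461)) = (2*(-31)*(10 + 961))*(J + (-461 + J)) = (2*(-31)*971)*(-461 + 2*J) = -60202*(-461 + 2*J) = 27753122 - 120404*J)
sqrt(F(-1346) - 1905732) = sqrt((27753122 - 120404*(-1346)) - 1905732) = sqrt((27753122 + 162063784) - 1905732) = sqrt(189816906 - 1905732) = sqrt(187911174)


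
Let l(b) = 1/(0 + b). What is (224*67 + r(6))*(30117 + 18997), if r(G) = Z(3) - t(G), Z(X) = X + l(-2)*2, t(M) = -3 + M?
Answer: 737053798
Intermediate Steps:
l(b) = 1/b
Z(X) = -1 + X (Z(X) = X + 2/(-2) = X - ½*2 = X - 1 = -1 + X)
r(G) = 5 - G (r(G) = (-1 + 3) - (-3 + G) = 2 + (3 - G) = 5 - G)
(224*67 + r(6))*(30117 + 18997) = (224*67 + (5 - 1*6))*(30117 + 18997) = (15008 + (5 - 6))*49114 = (15008 - 1)*49114 = 15007*49114 = 737053798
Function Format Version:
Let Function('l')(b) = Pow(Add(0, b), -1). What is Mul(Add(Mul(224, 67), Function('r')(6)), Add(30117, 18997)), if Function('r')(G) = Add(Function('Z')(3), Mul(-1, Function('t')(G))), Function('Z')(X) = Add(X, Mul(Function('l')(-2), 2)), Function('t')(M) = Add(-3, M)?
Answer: 737053798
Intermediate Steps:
Function('l')(b) = Pow(b, -1)
Function('Z')(X) = Add(-1, X) (Function('Z')(X) = Add(X, Mul(Pow(-2, -1), 2)) = Add(X, Mul(Rational(-1, 2), 2)) = Add(X, -1) = Add(-1, X))
Function('r')(G) = Add(5, Mul(-1, G)) (Function('r')(G) = Add(Add(-1, 3), Mul(-1, Add(-3, G))) = Add(2, Add(3, Mul(-1, G))) = Add(5, Mul(-1, G)))
Mul(Add(Mul(224, 67), Function('r')(6)), Add(30117, 18997)) = Mul(Add(Mul(224, 67), Add(5, Mul(-1, 6))), Add(30117, 18997)) = Mul(Add(15008, Add(5, -6)), 49114) = Mul(Add(15008, -1), 49114) = Mul(15007, 49114) = 737053798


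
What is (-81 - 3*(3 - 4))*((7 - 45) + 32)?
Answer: 468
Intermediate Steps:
(-81 - 3*(3 - 4))*((7 - 45) + 32) = (-81 - 3*(-1))*(-38 + 32) = (-81 + 3)*(-6) = -78*(-6) = 468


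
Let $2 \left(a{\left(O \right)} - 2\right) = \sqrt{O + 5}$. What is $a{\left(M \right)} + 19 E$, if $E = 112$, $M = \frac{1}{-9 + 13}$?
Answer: $2130 + \frac{\sqrt{21}}{4} \approx 2131.1$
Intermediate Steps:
$M = \frac{1}{4} \approx 0.25$
$a{\left(O \right)} = 2 + \frac{\sqrt{5 + O}}{2}$ ($a{\left(O \right)} = 2 + \frac{\sqrt{O + 5}}{2} = 2 + \frac{\sqrt{5 + O}}{2}$)
$a{\left(M \right)} + 19 E = \left(2 + \frac{\sqrt{5 + \frac{1}{4}}}{2}\right) + 19 \cdot 112 = \left(2 + \frac{\sqrt{\frac{21}{4}}}{2}\right) + 2128 = \left(2 + \frac{\frac{1}{2} \sqrt{21}}{2}\right) + 2128 = \left(2 + \frac{\sqrt{21}}{4}\right) + 2128 = 2130 + \frac{\sqrt{21}}{4}$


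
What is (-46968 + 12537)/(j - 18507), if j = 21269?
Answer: -34431/2762 ≈ -12.466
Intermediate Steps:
(-46968 + 12537)/(j - 18507) = (-46968 + 12537)/(21269 - 18507) = -34431/2762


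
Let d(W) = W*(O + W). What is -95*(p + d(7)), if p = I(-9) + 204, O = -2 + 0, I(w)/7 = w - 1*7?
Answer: -12065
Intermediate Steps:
I(w) = -49 + 7*w (I(w) = 7*(w - 1*7) = 7*(w - 7) = 7*(-7 + w) = -49 + 7*w)
O = -2
p = 92 (p = (-49 + 7*(-9)) + 204 = (-49 - 63) + 204 = -112 + 204 = 92)
d(W) = W*(-2 + W)
-95*(p + d(7)) = -95*(92 + 7*(-2 + 7)) = -95*(92 + 7*5) = -95*(92 + 35) = -95*127 = -12065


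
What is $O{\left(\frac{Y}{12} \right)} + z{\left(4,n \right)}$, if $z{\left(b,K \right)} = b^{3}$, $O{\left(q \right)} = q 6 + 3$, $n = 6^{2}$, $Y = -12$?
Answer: $61$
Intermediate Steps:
$n = 36$
$O{\left(q \right)} = 3 + 6 q$ ($O{\left(q \right)} = 6 q + 3 = 3 + 6 q$)
$O{\left(\frac{Y}{12} \right)} + z{\left(4,n \right)} = \left(3 + 6 \left(- \frac{12}{12}\right)\right) + 4^{3} = \left(3 + 6 \left(\left(-12\right) \frac{1}{12}\right)\right) + 64 = \left(3 + 6 \left(-1\right)\right) + 64 = \left(3 - 6\right) + 64 = -3 + 64 = 61$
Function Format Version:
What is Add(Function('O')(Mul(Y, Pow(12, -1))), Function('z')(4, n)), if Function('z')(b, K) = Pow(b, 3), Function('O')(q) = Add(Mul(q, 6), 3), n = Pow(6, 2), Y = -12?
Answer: 61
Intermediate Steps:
n = 36
Function('O')(q) = Add(3, Mul(6, q)) (Function('O')(q) = Add(Mul(6, q), 3) = Add(3, Mul(6, q)))
Add(Function('O')(Mul(Y, Pow(12, -1))), Function('z')(4, n)) = Add(Add(3, Mul(6, Mul(-12, Pow(12, -1)))), Pow(4, 3)) = Add(Add(3, Mul(6, Mul(-12, Rational(1, 12)))), 64) = Add(Add(3, Mul(6, -1)), 64) = Add(Add(3, -6), 64) = Add(-3, 64) = 61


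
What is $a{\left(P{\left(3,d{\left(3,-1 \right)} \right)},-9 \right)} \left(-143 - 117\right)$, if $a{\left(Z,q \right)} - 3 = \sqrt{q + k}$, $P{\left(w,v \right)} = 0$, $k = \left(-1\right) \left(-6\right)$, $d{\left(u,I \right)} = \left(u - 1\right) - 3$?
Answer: $-780 - 260 i \sqrt{3} \approx -780.0 - 450.33 i$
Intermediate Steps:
$d{\left(u,I \right)} = -4 + u$ ($d{\left(u,I \right)} = \left(-1 + u\right) - 3 = -4 + u$)
$k = 6$
$a{\left(Z,q \right)} = 3 + \sqrt{6 + q}$ ($a{\left(Z,q \right)} = 3 + \sqrt{q + 6} = 3 + \sqrt{6 + q}$)
$a{\left(P{\left(3,d{\left(3,-1 \right)} \right)},-9 \right)} \left(-143 - 117\right) = \left(3 + \sqrt{6 - 9}\right) \left(-143 - 117\right) = \left(3 + \sqrt{-3}\right) \left(-260\right) = \left(3 + i \sqrt{3}\right) \left(-260\right) = -780 - 260 i \sqrt{3}$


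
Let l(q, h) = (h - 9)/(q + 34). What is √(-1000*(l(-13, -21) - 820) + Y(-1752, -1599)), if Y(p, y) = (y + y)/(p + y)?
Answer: 9*√619994328338/7819 ≈ 906.33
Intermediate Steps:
l(q, h) = (-9 + h)/(34 + q)
Y(p, y) = 2*y/(p + y) (Y(p, y) = (2*y)/(p + y) = 2*y/(p + y))
√(-1000*(l(-13, -21) - 820) + Y(-1752, -1599)) = √(-1000*((-9 - 21)/(34 - 13) - 820) + 2*(-1599)/(-1752 - 1599)) = √(-1000*(-30/21 - 820) + 2*(-1599)/(-3351)) = √(-1000*((1/21)*(-30) - 820) + 2*(-1599)*(-1/3351)) = √(-1000*(-10/7 - 820) + 1066/1117) = √(-1000*(-5750/7) + 1066/1117) = √(5750000/7 + 1066/1117) = √(6422757462/7819) = 9*√619994328338/7819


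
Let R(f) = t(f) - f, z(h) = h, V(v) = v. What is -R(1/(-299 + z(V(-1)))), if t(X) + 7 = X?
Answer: 7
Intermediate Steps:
t(X) = -7 + X
R(f) = -7 (R(f) = (-7 + f) - f = -7)
-R(1/(-299 + z(V(-1)))) = -1*(-7) = 7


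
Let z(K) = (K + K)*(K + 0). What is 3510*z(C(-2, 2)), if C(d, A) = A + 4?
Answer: 252720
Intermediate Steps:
C(d, A) = 4 + A
z(K) = 2*K² (z(K) = (2*K)*K = 2*K²)
3510*z(C(-2, 2)) = 3510*(2*(4 + 2)²) = 3510*(2*6²) = 3510*(2*36) = 3510*72 = 252720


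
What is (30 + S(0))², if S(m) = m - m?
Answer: 900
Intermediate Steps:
S(m) = 0
(30 + S(0))² = (30 + 0)² = 30² = 900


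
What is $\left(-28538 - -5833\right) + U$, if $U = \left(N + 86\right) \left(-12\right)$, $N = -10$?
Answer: $-23617$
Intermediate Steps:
$U = -912$ ($U = \left(-10 + 86\right) \left(-12\right) = 76 \left(-12\right) = -912$)
$\left(-28538 - -5833\right) + U = \left(-28538 - -5833\right) - 912 = \left(-28538 + 5833\right) - 912 = -22705 - 912 = -23617$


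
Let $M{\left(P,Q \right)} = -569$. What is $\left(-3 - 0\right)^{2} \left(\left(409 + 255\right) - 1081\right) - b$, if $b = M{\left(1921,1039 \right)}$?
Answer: $-3184$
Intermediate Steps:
$b = -569$
$\left(-3 - 0\right)^{2} \left(\left(409 + 255\right) - 1081\right) - b = \left(-3 - 0\right)^{2} \left(\left(409 + 255\right) - 1081\right) - -569 = \left(-3 + 0\right)^{2} \left(664 - 1081\right) + 569 = \left(-3\right)^{2} \left(-417\right) + 569 = 9 \left(-417\right) + 569 = -3753 + 569 = -3184$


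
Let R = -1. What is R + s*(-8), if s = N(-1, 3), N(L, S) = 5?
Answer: -41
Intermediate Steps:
s = 5
R + s*(-8) = -1 + 5*(-8) = -1 - 40 = -41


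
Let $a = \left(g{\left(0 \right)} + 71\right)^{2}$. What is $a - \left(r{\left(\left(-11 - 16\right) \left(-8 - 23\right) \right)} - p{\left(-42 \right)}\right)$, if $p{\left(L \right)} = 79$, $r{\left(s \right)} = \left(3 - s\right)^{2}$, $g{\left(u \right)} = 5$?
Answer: $-689701$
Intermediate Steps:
$a = 5776$ ($a = \left(5 + 71\right)^{2} = 76^{2} = 5776$)
$a - \left(r{\left(\left(-11 - 16\right) \left(-8 - 23\right) \right)} - p{\left(-42 \right)}\right) = 5776 - \left(\left(-3 + \left(-11 - 16\right) \left(-8 - 23\right)\right)^{2} - 79\right) = 5776 - \left(\left(-3 - -837\right)^{2} - 79\right) = 5776 - \left(\left(-3 + 837\right)^{2} - 79\right) = 5776 - \left(834^{2} - 79\right) = 5776 - \left(695556 - 79\right) = 5776 - 695477 = -689701$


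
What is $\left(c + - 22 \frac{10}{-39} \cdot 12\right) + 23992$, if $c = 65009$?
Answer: $\frac{1157893}{13} \approx 89069.0$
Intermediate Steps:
$\left(c + - 22 \frac{10}{-39} \cdot 12\right) + 23992 = \left(65009 + - 22 \frac{10}{-39} \cdot 12\right) + 23992 = \left(65009 + - 22 \cdot 10 \left(- \frac{1}{39}\right) 12\right) + 23992 = \left(65009 + \left(-22\right) \left(- \frac{10}{39}\right) 12\right) + 23992 = \left(65009 + \frac{220}{39} \cdot 12\right) + 23992 = \left(65009 + \frac{880}{13}\right) + 23992 = \frac{845997}{13} + 23992 = \frac{1157893}{13}$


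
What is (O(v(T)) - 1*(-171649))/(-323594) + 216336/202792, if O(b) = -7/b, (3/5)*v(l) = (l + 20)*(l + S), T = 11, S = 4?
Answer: 1704805736934/3178578918575 ≈ 0.53634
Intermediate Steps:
v(l) = 5*(4 + l)*(20 + l)/3 (v(l) = 5*((l + 20)*(l + 4))/3 = 5*((20 + l)*(4 + l))/3 = 5*((4 + l)*(20 + l))/3 = 5*(4 + l)*(20 + l)/3)
(O(v(T)) - 1*(-171649))/(-323594) + 216336/202792 = (-7/(400/3 + 40*11 + (5/3)*11²) - 1*(-171649))/(-323594) + 216336/202792 = (-7/(400/3 + 440 + (5/3)*121) + 171649)*(-1/323594) + 216336*(1/202792) = (-7/(400/3 + 440 + 605/3) + 171649)*(-1/323594) + 27042/25349 = (-7/775 + 171649)*(-1/323594) + 27042/25349 = (133027968/775)*(-1/323594) + 27042/25349 = -66513984/125392675 + 27042/25349 = 1704805736934/3178578918575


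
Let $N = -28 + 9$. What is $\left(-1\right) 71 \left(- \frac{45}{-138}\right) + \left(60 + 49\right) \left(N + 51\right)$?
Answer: $\frac{159383}{46} \approx 3464.8$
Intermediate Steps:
$N = -19$
$\left(-1\right) 71 \left(- \frac{45}{-138}\right) + \left(60 + 49\right) \left(N + 51\right) = \left(-1\right) 71 \left(- \frac{45}{-138}\right) + \left(60 + 49\right) \left(-19 + 51\right) = - 71 \left(\left(-45\right) \left(- \frac{1}{138}\right)\right) + 109 \cdot 32 = \left(-71\right) \frac{15}{46} + 3488 = - \frac{1065}{46} + 3488 = \frac{159383}{46}$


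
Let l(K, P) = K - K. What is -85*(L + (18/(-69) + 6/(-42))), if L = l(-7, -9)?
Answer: 5525/161 ≈ 34.317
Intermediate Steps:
l(K, P) = 0
L = 0
-85*(L + (18/(-69) + 6/(-42))) = -85*(0 + (18/(-69) + 6/(-42))) = -85*(0 + (18*(-1/69) + 6*(-1/42))) = -85*(0 + (-6/23 - ⅐)) = -85*(0 - 65/161) = -85*(-65/161) = 5525/161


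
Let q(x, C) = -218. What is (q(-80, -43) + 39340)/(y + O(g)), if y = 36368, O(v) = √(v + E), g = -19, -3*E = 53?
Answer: 2134183344/1983947191 - 19561*I*√330/1983947191 ≈ 1.0757 - 0.00017911*I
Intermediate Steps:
E = -53/3 (E = -⅓*53 = -53/3 ≈ -17.667)
O(v) = √(-53/3 + v) (O(v) = √(v - 53/3) = √(-53/3 + v))
(q(-80, -43) + 39340)/(y + O(g)) = (-218 + 39340)/(36368 + √(-159 + 9*(-19))/3) = 39122/(36368 + √(-159 - 171)/3) = 39122/(36368 + √(-330)/3) = 39122/(36368 + (I*√330)/3) = 39122/(36368 + I*√330/3)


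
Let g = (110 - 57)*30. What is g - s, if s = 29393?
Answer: -27803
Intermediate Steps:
g = 1590 (g = 53*30 = 1590)
g - s = 1590 - 1*29393 = 1590 - 29393 = -27803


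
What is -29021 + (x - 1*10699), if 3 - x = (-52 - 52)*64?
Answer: -33061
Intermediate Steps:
x = 6659 (x = 3 - (-52 - 52)*64 = 3 - (-104)*64 = 3 - 1*(-6656) = 3 + 6656 = 6659)
-29021 + (x - 1*10699) = -29021 + (6659 - 1*10699) = -29021 + (6659 - 10699) = -29021 - 4040 = -33061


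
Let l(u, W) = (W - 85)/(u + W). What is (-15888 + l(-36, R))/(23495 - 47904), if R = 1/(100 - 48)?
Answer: 29722029/45669239 ≈ 0.65081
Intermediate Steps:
R = 1/52 ≈ 0.019231
l(u, W) = (-85 + W)/(W + u)
(-15888 + l(-36, R))/(23495 - 47904) = (-15888 + (-85 + 1/52)/(1/52 - 36))/(23495 - 47904) = (-15888 - 4419/52/(-1871/52))/(-24409) = (-15888 - 52/1871*(-4419/52))*(-1/24409) = (-15888 + 4419/1871)*(-1/24409) = -29722029/1871*(-1/24409) = 29722029/45669239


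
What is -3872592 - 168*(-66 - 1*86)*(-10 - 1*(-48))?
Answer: -2902224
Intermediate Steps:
-3872592 - 168*(-66 - 1*86)*(-10 - 1*(-48)) = -3872592 - 168*(-66 - 86)*(-10 + 48) = -3872592 - 168*(-152)*38 = -3872592 - (-25536)*38 = -3872592 - 1*(-970368) = -3872592 + 970368 = -2902224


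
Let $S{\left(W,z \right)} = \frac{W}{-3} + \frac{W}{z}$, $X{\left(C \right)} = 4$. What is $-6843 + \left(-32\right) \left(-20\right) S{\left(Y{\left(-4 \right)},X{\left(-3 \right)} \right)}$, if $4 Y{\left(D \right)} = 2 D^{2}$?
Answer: $- \frac{21809}{3} \approx -7269.7$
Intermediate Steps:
$Y{\left(D \right)} = \frac{D^{2}}{2}$ ($Y{\left(D \right)} = \frac{2 D^{2}}{4} = \frac{D^{2}}{2}$)
$S{\left(W,z \right)} = - \frac{W}{3} + \frac{W}{z}$ ($S{\left(W,z \right)} = W \left(- \frac{1}{3}\right) + \frac{W}{z} = - \frac{W}{3} + \frac{W}{z}$)
$-6843 + \left(-32\right) \left(-20\right) S{\left(Y{\left(-4 \right)},X{\left(-3 \right)} \right)} = -6843 + \left(-32\right) \left(-20\right) \left(- \frac{\frac{1}{2} \left(-4\right)^{2}}{3} + \frac{\frac{1}{2} \left(-4\right)^{2}}{4}\right) = -6843 + 640 \left(- \frac{\frac{1}{2} \cdot 16}{3} + \frac{1}{2} \cdot 16 \cdot \frac{1}{4}\right) = -6843 + 640 \left(\left(- \frac{1}{3}\right) 8 + 8 \cdot \frac{1}{4}\right) = -6843 + 640 \left(- \frac{8}{3} + 2\right) = -6843 + 640 \left(- \frac{2}{3}\right) = -6843 - \frac{1280}{3} = - \frac{21809}{3}$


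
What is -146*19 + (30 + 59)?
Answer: -2685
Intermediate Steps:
-146*19 + (30 + 59) = -2774 + 89 = -2685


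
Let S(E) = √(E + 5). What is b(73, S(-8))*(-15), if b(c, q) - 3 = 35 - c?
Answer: 525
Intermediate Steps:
S(E) = √(5 + E)
b(c, q) = 38 - c (b(c, q) = 3 + (35 - c) = 38 - c)
b(73, S(-8))*(-15) = (38 - 1*73)*(-15) = (38 - 73)*(-15) = -35*(-15) = 525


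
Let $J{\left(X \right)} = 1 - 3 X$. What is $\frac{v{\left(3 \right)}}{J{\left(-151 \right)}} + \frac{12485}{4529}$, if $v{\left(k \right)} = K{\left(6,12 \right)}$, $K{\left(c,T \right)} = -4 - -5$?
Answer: $\frac{5672719}{2056166} \approx 2.7589$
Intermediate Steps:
$K{\left(c,T \right)} = 1$ ($K{\left(c,T \right)} = -4 + 5 = 1$)
$v{\left(k \right)} = 1$
$\frac{v{\left(3 \right)}}{J{\left(-151 \right)}} + \frac{12485}{4529} = 1 \frac{1}{1 - -453} + \frac{12485}{4529} = 1 \frac{1}{1 + 453} + 12485 \cdot \frac{1}{4529} = 1 \cdot \frac{1}{454} + \frac{12485}{4529} = \frac{1}{454} + \frac{12485}{4529} = \frac{5672719}{2056166}$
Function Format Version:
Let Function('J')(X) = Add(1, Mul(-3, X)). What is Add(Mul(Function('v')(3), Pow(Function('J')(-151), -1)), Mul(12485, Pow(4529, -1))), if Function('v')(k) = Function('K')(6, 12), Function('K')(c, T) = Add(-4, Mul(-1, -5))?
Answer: Rational(5672719, 2056166) ≈ 2.7589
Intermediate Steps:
Function('K')(c, T) = 1 (Function('K')(c, T) = Add(-4, 5) = 1)
Function('v')(k) = 1
Add(Mul(Function('v')(3), Pow(Function('J')(-151), -1)), Mul(12485, Pow(4529, -1))) = Add(Mul(1, Pow(Add(1, Mul(-3, -151)), -1)), Mul(12485, Pow(4529, -1))) = Add(Mul(1, Pow(Add(1, 453), -1)), Mul(12485, Rational(1, 4529))) = Add(Mul(1, Pow(454, -1)), Rational(12485, 4529)) = Add(Mul(1, Rational(1, 454)), Rational(12485, 4529)) = Add(Rational(1, 454), Rational(12485, 4529)) = Rational(5672719, 2056166)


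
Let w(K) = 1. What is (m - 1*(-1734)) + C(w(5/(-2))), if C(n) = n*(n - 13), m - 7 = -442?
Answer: 1287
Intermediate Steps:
m = -435 (m = 7 - 442 = -435)
C(n) = n*(-13 + n)
(m - 1*(-1734)) + C(w(5/(-2))) = (-435 - 1*(-1734)) + 1*(-13 + 1) = (-435 + 1734) + 1*(-12) = 1299 - 12 = 1287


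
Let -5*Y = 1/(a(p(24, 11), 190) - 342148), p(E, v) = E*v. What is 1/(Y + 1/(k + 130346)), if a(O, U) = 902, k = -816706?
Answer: -117108802280/101987 ≈ -1.1483e+6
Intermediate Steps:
Y = 1/1706230 (Y = -1/(5*(902 - 342148)) = -1/5/(-341246) = -1/5*(-1/341246) = 1/1706230 ≈ 5.8609e-7)
1/(Y + 1/(k + 130346)) = 1/(1/1706230 + 1/(-816706 + 130346)) = 1/(1/1706230 + 1/(-686360)) = 1/(1/1706230 - 1/686360) = 1/(-101987/117108802280) = -117108802280/101987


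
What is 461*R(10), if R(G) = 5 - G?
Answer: -2305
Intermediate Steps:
461*R(10) = 461*(5 - 1*10) = 461*(5 - 10) = 461*(-5) = -2305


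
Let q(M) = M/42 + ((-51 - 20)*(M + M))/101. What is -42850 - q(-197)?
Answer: -182924711/4242 ≈ -43122.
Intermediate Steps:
q(M) = -5863*M/4242 (q(M) = M*(1/42) - 142*M*(1/101) = M/42 - 142*M*(1/101) = M/42 - 142*M/101 = -5863*M/4242)
-42850 - q(-197) = -42850 - (-5863)*(-197)/4242 = -42850 - 1*1155011/4242 = -42850 - 1155011/4242 = -182924711/4242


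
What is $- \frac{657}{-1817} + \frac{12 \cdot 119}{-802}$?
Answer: $- \frac{1033881}{728617} \approx -1.419$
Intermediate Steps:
$- \frac{657}{-1817} + \frac{12 \cdot 119}{-802} = \left(-657\right) \left(- \frac{1}{1817}\right) + 1428 \left(- \frac{1}{802}\right) = \frac{657}{1817} - \frac{714}{401} = - \frac{1033881}{728617}$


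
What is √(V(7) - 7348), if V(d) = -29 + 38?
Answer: I*√7339 ≈ 85.668*I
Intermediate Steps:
V(d) = 9
√(V(7) - 7348) = √(9 - 7348) = √(-7339) = I*√7339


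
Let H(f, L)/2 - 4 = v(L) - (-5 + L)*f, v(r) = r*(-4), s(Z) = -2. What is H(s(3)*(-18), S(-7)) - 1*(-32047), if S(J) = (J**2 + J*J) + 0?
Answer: 24575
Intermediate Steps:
S(J) = 2*J**2 (S(J) = (J**2 + J**2) + 0 = 2*J**2 + 0 = 2*J**2)
v(r) = -4*r
H(f, L) = 8 - 8*L - 2*f*(-5 + L) (H(f, L) = 8 + 2*(-4*L - (-5 + L)*f) = 8 + 2*(-4*L - f*(-5 + L)) = 8 + (-8*L - 2*f*(-5 + L)) = 8 - 8*L - 2*f*(-5 + L))
H(s(3)*(-18), S(-7)) - 1*(-32047) = (8 - 16*(-7)**2 + 10*(-2*(-18)) - 2*2*(-7)**2*(-2*(-18))) - 1*(-32047) = (8 - 16*49 + 10*36 - 2*2*49*36) + 32047 = (8 - 8*98 + 360 - 2*98*36) + 32047 = (8 - 784 + 360 - 7056) + 32047 = -7472 + 32047 = 24575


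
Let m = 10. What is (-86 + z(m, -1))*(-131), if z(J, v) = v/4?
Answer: 45195/4 ≈ 11299.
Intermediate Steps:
z(J, v) = v/4 (z(J, v) = v*(¼) = v/4)
(-86 + z(m, -1))*(-131) = (-86 + (¼)*(-1))*(-131) = (-86 - ¼)*(-131) = -345/4*(-131) = 45195/4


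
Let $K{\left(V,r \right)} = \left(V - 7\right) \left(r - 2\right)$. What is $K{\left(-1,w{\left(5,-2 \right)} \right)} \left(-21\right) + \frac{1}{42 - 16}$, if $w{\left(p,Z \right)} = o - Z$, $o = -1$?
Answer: $- \frac{4367}{26} \approx -167.96$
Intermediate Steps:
$w{\left(p,Z \right)} = -1 - Z$
$K{\left(V,r \right)} = \left(-7 + V\right) \left(-2 + r\right)$
$K{\left(-1,w{\left(5,-2 \right)} \right)} \left(-21\right) + \frac{1}{42 - 16} = \left(14 - 7 \left(-1 - -2\right) - -2 - \left(-1 - -2\right)\right) \left(-21\right) + \frac{1}{42 - 16} = \left(14 - 7 \left(-1 + 2\right) + 2 - \left(-1 + 2\right)\right) \left(-21\right) + \frac{1}{26} = \left(14 - 7 + 2 - 1\right) \left(-21\right) + \frac{1}{26} = 8 \left(-21\right) + \frac{1}{26} = -168 + \frac{1}{26} = - \frac{4367}{26}$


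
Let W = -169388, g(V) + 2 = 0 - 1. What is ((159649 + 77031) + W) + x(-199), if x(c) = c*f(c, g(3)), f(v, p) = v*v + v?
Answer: -7773706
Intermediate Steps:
g(V) = -3 (g(V) = -2 + (0 - 1) = -2 - 1 = -3)
f(v, p) = v + v**2 (f(v, p) = v**2 + v = v + v**2)
x(c) = c**2*(1 + c) (x(c) = c*(c*(1 + c)) = c**2*(1 + c))
((159649 + 77031) + W) + x(-199) = ((159649 + 77031) - 169388) + (-199)**2*(1 - 199) = (236680 - 169388) + 39601*(-198) = 67292 - 7840998 = -7773706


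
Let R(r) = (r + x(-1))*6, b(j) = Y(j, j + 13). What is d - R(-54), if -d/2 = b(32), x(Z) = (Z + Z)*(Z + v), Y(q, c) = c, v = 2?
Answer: 246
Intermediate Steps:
b(j) = 13 + j (b(j) = j + 13 = 13 + j)
x(Z) = 2*Z*(2 + Z) (x(Z) = (Z + Z)*(Z + 2) = (2*Z)*(2 + Z) = 2*Z*(2 + Z))
d = -90 (d = -2*(13 + 32) = -2*45 = -90)
R(r) = -12 + 6*r (R(r) = (r + 2*(-1)*(2 - 1))*6 = (r + 2*(-1)*1)*6 = (r - 2)*6 = (-2 + r)*6 = -12 + 6*r)
d - R(-54) = -90 - (-12 + 6*(-54)) = -90 - (-12 - 324) = -90 - 1*(-336) = -90 + 336 = 246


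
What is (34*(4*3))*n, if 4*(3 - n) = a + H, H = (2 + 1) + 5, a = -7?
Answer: 1122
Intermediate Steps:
H = 8 (H = 3 + 5 = 8)
n = 11/4 (n = 3 - (-7 + 8)/4 = 3 - ¼*1 = 3 - ¼ = 11/4 ≈ 2.7500)
(34*(4*3))*n = (34*(4*3))*(11/4) = (34*12)*(11/4) = 408*(11/4) = 1122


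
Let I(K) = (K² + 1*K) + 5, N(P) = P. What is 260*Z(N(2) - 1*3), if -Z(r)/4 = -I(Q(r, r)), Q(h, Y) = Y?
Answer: 5200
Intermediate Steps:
I(K) = 5 + K + K² (I(K) = (K² + K) + 5 = (K + K²) + 5 = 5 + K + K²)
Z(r) = 20 + 4*r + 4*r² (Z(r) = -(-4)*(5 + r + r²) = -4*(-5 - r - r²) = 20 + 4*r + 4*r²)
260*Z(N(2) - 1*3) = 260*(20 + 4*(2 - 1*3) + 4*(2 - 1*3)²) = 260*(20 + 4*(2 - 3) + 4*(2 - 3)²) = 260*(20 + 4*(-1) + 4*(-1)²) = 260*(20 - 4 + 4*1) = 260*(20 - 4 + 4) = 260*20 = 5200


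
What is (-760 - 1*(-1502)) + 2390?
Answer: 3132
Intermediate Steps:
(-760 - 1*(-1502)) + 2390 = (-760 + 1502) + 2390 = 742 + 2390 = 3132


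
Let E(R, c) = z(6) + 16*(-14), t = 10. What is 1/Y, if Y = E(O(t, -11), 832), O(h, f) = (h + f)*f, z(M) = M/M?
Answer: -1/223 ≈ -0.0044843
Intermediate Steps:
z(M) = 1
O(h, f) = f*(f + h) (O(h, f) = (f + h)*f = f*(f + h))
E(R, c) = -223 (E(R, c) = 1 + 16*(-14) = 1 - 224 = -223)
Y = -223
1/Y = 1/(-223) = -1/223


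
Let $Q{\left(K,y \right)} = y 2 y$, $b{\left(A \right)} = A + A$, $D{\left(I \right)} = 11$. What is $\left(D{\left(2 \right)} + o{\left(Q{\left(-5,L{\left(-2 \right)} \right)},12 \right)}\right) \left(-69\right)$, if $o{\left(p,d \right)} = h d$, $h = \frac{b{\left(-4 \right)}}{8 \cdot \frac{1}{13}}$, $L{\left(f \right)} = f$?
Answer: $10005$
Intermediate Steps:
$b{\left(A \right)} = 2 A$
$Q{\left(K,y \right)} = 2 y^{2}$ ($Q{\left(K,y \right)} = 2 y y = 2 y^{2}$)
$h = -13$ ($h = \frac{2 \left(-4\right)}{8 \cdot \frac{1}{13}} = - \frac{8}{8 \cdot \frac{1}{13}} = - \frac{8}{\frac{8}{13}} = \left(-8\right) \frac{13}{8} = -13$)
$o{\left(p,d \right)} = - 13 d$
$\left(D{\left(2 \right)} + o{\left(Q{\left(-5,L{\left(-2 \right)} \right)},12 \right)}\right) \left(-69\right) = \left(11 - 156\right) \left(-69\right) = \left(-145\right) \left(-69\right) = 10005$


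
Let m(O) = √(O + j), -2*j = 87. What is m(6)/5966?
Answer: 5*I*√6/11932 ≈ 0.0010264*I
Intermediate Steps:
j = -87/2 (j = -½*87 = -87/2 ≈ -43.500)
m(O) = √(-87/2 + O) (m(O) = √(O - 87/2) = √(-87/2 + O))
m(6)/5966 = (√(-174 + 4*6)/2)/5966 = (√(-174 + 24)/2)*(1/5966) = (√(-150)/2)*(1/5966) = ((5*I*√6)/2)*(1/5966) = (5*I*√6/2)*(1/5966) = 5*I*√6/11932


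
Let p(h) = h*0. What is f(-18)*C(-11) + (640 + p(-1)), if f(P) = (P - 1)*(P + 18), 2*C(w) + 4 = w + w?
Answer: 640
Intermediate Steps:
p(h) = 0
C(w) = -2 + w (C(w) = -2 + (w + w)/2 = -2 + (2*w)/2 = -2 + w)
f(P) = (-1 + P)*(18 + P)
f(-18)*C(-11) + (640 + p(-1)) = (-18 + (-18)² + 17*(-18))*(-2 - 11) + (640 + 0) = (-18 + 324 - 306)*(-13) + 640 = 0*(-13) + 640 = 0 + 640 = 640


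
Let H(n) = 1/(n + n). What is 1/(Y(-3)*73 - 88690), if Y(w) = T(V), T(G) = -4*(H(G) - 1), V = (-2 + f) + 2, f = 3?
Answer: -3/265340 ≈ -1.1306e-5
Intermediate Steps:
H(n) = 1/(2*n)
V = 3 (V = (-2 + 3) + 2 = 1 + 2 = 3)
T(G) = 4 - 2/G (T(G) = -4*(1/(2*G) - 1) = -4*(-1 + 1/(2*G)) = 4 - 2/G)
Y(w) = 10/3 (Y(w) = 4 - 2/3 = 4 - 2*⅓ = 4 - ⅔ = 10/3)
1/(Y(-3)*73 - 88690) = 1/((10/3)*73 - 88690) = 1/(730/3 - 88690) = 1/(-265340/3) = -3/265340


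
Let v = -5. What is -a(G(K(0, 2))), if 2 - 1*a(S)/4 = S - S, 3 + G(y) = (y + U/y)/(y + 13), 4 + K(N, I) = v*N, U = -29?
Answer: -8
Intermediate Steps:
K(N, I) = -4 - 5*N
G(y) = -3 + (y - 29/y)/(13 + y) (G(y) = -3 + (y - 29/y)/(y + 13) = -3 + (y - 29/y)/(13 + y))
a(S) = 8 (a(S) = 8 - 4*(S - S) = 8 - 4*0 = 8 + 0 = 8)
-a(G(K(0, 2))) = -1*8 = -8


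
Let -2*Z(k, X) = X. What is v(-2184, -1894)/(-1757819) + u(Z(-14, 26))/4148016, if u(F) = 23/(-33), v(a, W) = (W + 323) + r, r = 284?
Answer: 176129957699/240618224124432 ≈ 0.00073199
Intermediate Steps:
Z(k, X) = -X/2
v(a, W) = 607 + W (v(a, W) = (W + 323) + 284 = (323 + W) + 284 = 607 + W)
u(F) = -23/33 (u(F) = 23*(-1/33) = -23/33)
v(-2184, -1894)/(-1757819) + u(Z(-14, 26))/4148016 = (607 - 1894)/(-1757819) - 23/33/4148016 = -1287*(-1/1757819) - 23/33*1/4148016 = 1287/1757819 - 23/136884528 = 176129957699/240618224124432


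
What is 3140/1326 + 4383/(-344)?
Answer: -2365849/228072 ≈ -10.373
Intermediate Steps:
3140/1326 + 4383/(-344) = 3140*(1/1326) + 4383*(-1/344) = 1570/663 - 4383/344 = -2365849/228072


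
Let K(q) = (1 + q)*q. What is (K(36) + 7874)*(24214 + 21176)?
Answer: 417860340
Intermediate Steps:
K(q) = q*(1 + q)
(K(36) + 7874)*(24214 + 21176) = (36*(1 + 36) + 7874)*(24214 + 21176) = (36*37 + 7874)*45390 = (1332 + 7874)*45390 = 9206*45390 = 417860340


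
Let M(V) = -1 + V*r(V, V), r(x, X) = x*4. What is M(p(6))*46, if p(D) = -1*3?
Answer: 1610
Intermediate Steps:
p(D) = -3
r(x, X) = 4*x
M(V) = -1 + 4*V**2 (M(V) = -1 + V*(4*V) = -1 + 4*V**2)
M(p(6))*46 = (-1 + 4*(-3)**2)*46 = (-1 + 4*9)*46 = (-1 + 36)*46 = 35*46 = 1610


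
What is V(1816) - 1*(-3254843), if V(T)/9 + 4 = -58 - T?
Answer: 3237941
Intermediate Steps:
V(T) = -558 - 9*T (V(T) = -36 + 9*(-58 - T) = -36 + (-522 - 9*T) = -558 - 9*T)
V(1816) - 1*(-3254843) = (-558 - 9*1816) - 1*(-3254843) = (-558 - 16344) + 3254843 = -16902 + 3254843 = 3237941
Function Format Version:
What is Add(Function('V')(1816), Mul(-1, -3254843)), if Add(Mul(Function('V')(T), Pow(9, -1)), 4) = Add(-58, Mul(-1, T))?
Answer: 3237941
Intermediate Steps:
Function('V')(T) = Add(-558, Mul(-9, T)) (Function('V')(T) = Add(-36, Mul(9, Add(-58, Mul(-1, T)))) = Add(-36, Add(-522, Mul(-9, T))) = Add(-558, Mul(-9, T)))
Add(Function('V')(1816), Mul(-1, -3254843)) = Add(Add(-558, Mul(-9, 1816)), Mul(-1, -3254843)) = Add(Add(-558, -16344), 3254843) = Add(-16902, 3254843) = 3237941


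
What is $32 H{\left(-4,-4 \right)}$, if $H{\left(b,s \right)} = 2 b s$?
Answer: $1024$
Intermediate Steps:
$H{\left(b,s \right)} = 2 b s$
$32 H{\left(-4,-4 \right)} = 32 \cdot 2 \left(-4\right) \left(-4\right) = 32 \cdot 32 = 1024$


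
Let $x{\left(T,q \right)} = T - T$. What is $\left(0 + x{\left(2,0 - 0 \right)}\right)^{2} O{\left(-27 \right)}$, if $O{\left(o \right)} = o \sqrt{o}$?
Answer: $0$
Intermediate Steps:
$O{\left(o \right)} = o^{\frac{3}{2}}$
$x{\left(T,q \right)} = 0$
$\left(0 + x{\left(2,0 - 0 \right)}\right)^{2} O{\left(-27 \right)} = \left(0 + 0\right)^{2} \left(-27\right)^{\frac{3}{2}} = 0^{2} \left(- 81 i \sqrt{3}\right) = 0 \left(- 81 i \sqrt{3}\right) = 0$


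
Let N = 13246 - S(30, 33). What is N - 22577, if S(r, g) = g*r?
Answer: -10321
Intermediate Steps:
N = 12256 (N = 13246 - 33*30 = 13246 - 1*990 = 13246 - 990 = 12256)
N - 22577 = 12256 - 22577 = -10321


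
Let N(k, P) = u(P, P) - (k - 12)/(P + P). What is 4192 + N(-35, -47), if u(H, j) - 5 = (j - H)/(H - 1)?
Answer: 8393/2 ≈ 4196.5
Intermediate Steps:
u(H, j) = 5 + (j - H)/(-1 + H) (u(H, j) = 5 + (j - H)/(H - 1) = 5 + (j - H)/(-1 + H))
N(k, P) = (-5 + 5*P)/(-1 + P) - (-12 + k)/(2*P) (N(k, P) = (-5 + P + 4*P)/(-1 + P) - (k - 12)/(P + P) = (-5 + 5*P)/(-1 + P) - (-12 + k)/(2*P))
4192 + N(-35, -47) = 4192 + (1/2)*(12 - 1*(-35) + 10*(-47))/(-47) = 4192 + (1/2)*(-1/47)*(12 + 35 - 470) = 4192 + (1/2)*(-1/47)*(-423) = 4192 + 9/2 = 8393/2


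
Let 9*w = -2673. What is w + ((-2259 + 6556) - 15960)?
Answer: -11960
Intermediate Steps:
w = -297 (w = (1/9)*(-2673) = -297)
w + ((-2259 + 6556) - 15960) = -297 + ((-2259 + 6556) - 15960) = -297 + (4297 - 15960) = -297 - 11663 = -11960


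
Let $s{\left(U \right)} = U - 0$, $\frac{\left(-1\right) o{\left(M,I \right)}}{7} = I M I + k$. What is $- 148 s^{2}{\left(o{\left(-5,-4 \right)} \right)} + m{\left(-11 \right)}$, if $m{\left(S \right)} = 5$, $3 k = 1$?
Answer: $- \frac{414241447}{9} \approx -4.6027 \cdot 10^{7}$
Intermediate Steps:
$k = \frac{1}{3}$ ($k = \frac{1}{3} \cdot 1 = \frac{1}{3} \approx 0.33333$)
$o{\left(M,I \right)} = - \frac{7}{3} - 7 M I^{2}$ ($o{\left(M,I \right)} = - 7 \left(I M I + \frac{1}{3}\right) = - 7 \left(M I^{2} + \frac{1}{3}\right) = - 7 \left(\frac{1}{3} + M I^{2}\right) = - \frac{7}{3} - 7 M I^{2}$)
$s{\left(U \right)} = U$ ($s{\left(U \right)} = U + 0 = U$)
$- 148 s^{2}{\left(o{\left(-5,-4 \right)} \right)} + m{\left(-11 \right)} = - 148 \left(- \frac{7}{3} - - 35 \left(-4\right)^{2}\right)^{2} + 5 = - 148 \left(- \frac{7}{3} - \left(-35\right) 16\right)^{2} + 5 = - 148 \left(- \frac{7}{3} + 560\right)^{2} + 5 = - 148 \left(\frac{1673}{3}\right)^{2} + 5 = \left(-148\right) \frac{2798929}{9} + 5 = - \frac{414241492}{9} + 5 = - \frac{414241447}{9}$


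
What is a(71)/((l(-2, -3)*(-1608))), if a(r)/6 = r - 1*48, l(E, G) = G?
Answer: 23/804 ≈ 0.028607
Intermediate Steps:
a(r) = -288 + 6*r (a(r) = 6*(r - 1*48) = 6*(r - 48) = 6*(-48 + r) = -288 + 6*r)
a(71)/((l(-2, -3)*(-1608))) = (-288 + 6*71)/((-3*(-1608))) = (-288 + 426)/4824 = 138*(1/4824) = 23/804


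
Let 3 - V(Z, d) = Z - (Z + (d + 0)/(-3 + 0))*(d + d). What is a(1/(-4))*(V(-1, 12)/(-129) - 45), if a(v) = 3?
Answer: -5689/43 ≈ -132.30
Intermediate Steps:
V(Z, d) = 3 - Z + 2*d*(Z - d/3) (V(Z, d) = 3 - (Z - (Z + (d + 0)/(-3 + 0))*(d + d)) = 3 - (Z - (Z + d/(-3))*2*d) = 3 - (Z - (Z + d*(-1/3))*2*d) = 3 - (Z - (Z - d/3)*2*d) = 3 - (Z - 2*d*(Z - d/3)) = 3 + (-Z + 2*d*(Z - d/3)) = 3 - Z + 2*d*(Z - d/3))
a(1/(-4))*(V(-1, 12)/(-129) - 45) = 3*((3 - 1*(-1) - 2/3*12**2 + 2*(-1)*12)/(-129) - 45) = 3*((3 + 1 - 2/3*144 - 24)*(-1/129) - 45) = 3*((3 + 1 - 96 - 24)*(-1/129) - 45) = 3*(-116*(-1/129) - 45) = 3*(116/129 - 45) = 3*(-5689/129) = -5689/43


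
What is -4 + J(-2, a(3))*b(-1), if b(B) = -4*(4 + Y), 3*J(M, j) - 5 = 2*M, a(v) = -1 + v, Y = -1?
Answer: -8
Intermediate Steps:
J(M, j) = 5/3 + 2*M/3 (J(M, j) = 5/3 + (2*M)/3 = 5/3 + 2*M/3)
b(B) = -12 (b(B) = -4*(4 - 1) = -4*3 = -12)
-4 + J(-2, a(3))*b(-1) = -4 + (5/3 + (⅔)*(-2))*(-12) = -4 + (5/3 - 4/3)*(-12) = -4 + (⅓)*(-12) = -4 - 4 = -8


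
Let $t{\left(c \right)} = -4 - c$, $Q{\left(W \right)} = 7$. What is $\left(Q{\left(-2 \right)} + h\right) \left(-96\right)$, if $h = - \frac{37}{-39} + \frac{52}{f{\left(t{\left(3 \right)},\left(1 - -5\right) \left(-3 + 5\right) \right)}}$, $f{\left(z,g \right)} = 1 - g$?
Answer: $- \frac{44224}{143} \approx -309.26$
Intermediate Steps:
$h = - \frac{1621}{429}$ ($h = - \frac{37}{-39} + \frac{52}{1 - \left(1 - -5\right) \left(-3 + 5\right)} = \left(-37\right) \left(- \frac{1}{39}\right) + \frac{52}{1 - \left(1 + 5\right) 2} = \frac{37}{39} + \frac{52}{1 - 6 \cdot 2} = \frac{37}{39} + \frac{52}{1 - 12} = \frac{37}{39} + \frac{52}{-11} = \frac{37}{39} + 52 \left(- \frac{1}{11}\right) = \frac{37}{39} - \frac{52}{11} = - \frac{1621}{429} \approx -3.7786$)
$\left(Q{\left(-2 \right)} + h\right) \left(-96\right) = \left(7 - \frac{1621}{429}\right) \left(-96\right) = \frac{1382}{429} \left(-96\right) = - \frac{44224}{143}$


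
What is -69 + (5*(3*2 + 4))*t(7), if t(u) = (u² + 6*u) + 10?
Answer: 4981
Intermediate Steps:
t(u) = 10 + u² + 6*u
-69 + (5*(3*2 + 4))*t(7) = -69 + (5*(3*2 + 4))*(10 + 7² + 6*7) = -69 + (5*(6 + 4))*(10 + 49 + 42) = -69 + (5*10)*101 = -69 + 50*101 = -69 + 5050 = 4981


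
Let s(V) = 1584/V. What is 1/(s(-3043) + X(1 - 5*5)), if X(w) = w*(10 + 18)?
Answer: -3043/2046480 ≈ -0.0014869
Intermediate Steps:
X(w) = 28*w (X(w) = w*28 = 28*w)
1/(s(-3043) + X(1 - 5*5)) = 1/(1584/(-3043) + 28*(1 - 5*5)) = 1/(1584*(-1/3043) + 28*(1 - 25)) = 1/(-1584/3043 + 28*(-24)) = 1/(-1584/3043 - 672) = 1/(-2046480/3043) = -3043/2046480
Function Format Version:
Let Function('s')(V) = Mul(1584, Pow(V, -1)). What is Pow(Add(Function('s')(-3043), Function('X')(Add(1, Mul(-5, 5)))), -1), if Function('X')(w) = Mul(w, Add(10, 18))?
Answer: Rational(-3043, 2046480) ≈ -0.0014869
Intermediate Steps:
Function('X')(w) = Mul(28, w) (Function('X')(w) = Mul(w, 28) = Mul(28, w))
Pow(Add(Function('s')(-3043), Function('X')(Add(1, Mul(-5, 5)))), -1) = Pow(Add(Mul(1584, Pow(-3043, -1)), Mul(28, Add(1, Mul(-5, 5)))), -1) = Pow(Add(Mul(1584, Rational(-1, 3043)), Mul(28, Add(1, -25))), -1) = Pow(Add(Rational(-1584, 3043), Mul(28, -24)), -1) = Pow(Add(Rational(-1584, 3043), -672), -1) = Pow(Rational(-2046480, 3043), -1) = Rational(-3043, 2046480)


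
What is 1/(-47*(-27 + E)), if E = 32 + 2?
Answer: -1/329 ≈ -0.0030395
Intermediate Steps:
E = 34
1/(-47*(-27 + E)) = 1/(-47*(-27 + 34)) = 1/(-47*7) = 1/(-329) = -1/329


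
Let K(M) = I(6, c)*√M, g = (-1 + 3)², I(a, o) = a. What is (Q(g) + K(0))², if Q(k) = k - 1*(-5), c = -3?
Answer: 81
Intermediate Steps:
g = 4 (g = 2² = 4)
K(M) = 6*√M
Q(k) = 5 + k (Q(k) = k + 5 = 5 + k)
(Q(g) + K(0))² = ((5 + 4) + 6*√0)² = (9 + 6*0)² = (9 + 0)² = 9² = 81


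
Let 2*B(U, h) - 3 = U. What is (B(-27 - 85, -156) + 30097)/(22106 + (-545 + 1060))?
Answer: 60085/45242 ≈ 1.3281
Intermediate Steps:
B(U, h) = 3/2 + U/2
(B(-27 - 85, -156) + 30097)/(22106 + (-545 + 1060)) = ((3/2 + (-27 - 85)/2) + 30097)/(22106 + (-545 + 1060)) = ((3/2 + (1/2)*(-112)) + 30097)/(22106 + 515) = ((3/2 - 56) + 30097)/22621 = (-109/2 + 30097)*(1/22621) = (60085/2)*(1/22621) = 60085/45242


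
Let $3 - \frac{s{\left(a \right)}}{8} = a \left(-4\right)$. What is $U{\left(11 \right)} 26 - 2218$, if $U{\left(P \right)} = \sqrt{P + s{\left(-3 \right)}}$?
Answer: $-2218 + 26 i \sqrt{61} \approx -2218.0 + 203.07 i$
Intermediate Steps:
$s{\left(a \right)} = 24 + 32 a$ ($s{\left(a \right)} = 24 - 8 a \left(-4\right) = 24 - 8 \left(- 4 a\right) = 24 + 32 a$)
$U{\left(P \right)} = \sqrt{-72 + P}$ ($U{\left(P \right)} = \sqrt{P + \left(24 + 32 \left(-3\right)\right)} = \sqrt{P + \left(24 - 96\right)} = \sqrt{P - 72} = \sqrt{-72 + P}$)
$U{\left(11 \right)} 26 - 2218 = \sqrt{-72 + 11} \cdot 26 - 2218 = \sqrt{-61} \cdot 26 - 2218 = i \sqrt{61} \cdot 26 - 2218 = 26 i \sqrt{61} - 2218 = -2218 + 26 i \sqrt{61}$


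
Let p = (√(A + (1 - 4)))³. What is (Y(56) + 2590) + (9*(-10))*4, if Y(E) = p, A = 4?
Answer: 2231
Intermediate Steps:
p = 1 (p = (√(4 + (1 - 4)))³ = (√(4 - 3))³ = (√1)³ = 1³ = 1)
Y(E) = 1
(Y(56) + 2590) + (9*(-10))*4 = (1 + 2590) + (9*(-10))*4 = 2591 - 90*4 = 2591 - 360 = 2231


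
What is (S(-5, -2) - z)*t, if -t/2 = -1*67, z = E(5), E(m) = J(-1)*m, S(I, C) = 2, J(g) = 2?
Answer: -1072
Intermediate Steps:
E(m) = 2*m
z = 10 (z = 2*5 = 10)
t = 134 (t = -(-2)*67 = -2*(-67) = 134)
(S(-5, -2) - z)*t = (2 - 1*10)*134 = (2 - 10)*134 = -8*134 = -1072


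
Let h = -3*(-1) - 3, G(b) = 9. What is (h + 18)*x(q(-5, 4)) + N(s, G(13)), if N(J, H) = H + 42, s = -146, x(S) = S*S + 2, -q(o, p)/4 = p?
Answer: 4695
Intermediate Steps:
q(o, p) = -4*p
x(S) = 2 + S**2 (x(S) = S**2 + 2 = 2 + S**2)
h = 0 (h = 3 - 3 = 0)
N(J, H) = 42 + H
(h + 18)*x(q(-5, 4)) + N(s, G(13)) = (0 + 18)*(2 + (-4*4)**2) + (42 + 9) = 18*(2 + (-16)**2) + 51 = 18*(2 + 256) + 51 = 18*258 + 51 = 4644 + 51 = 4695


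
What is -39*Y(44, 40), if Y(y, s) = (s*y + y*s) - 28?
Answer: -136188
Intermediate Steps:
Y(y, s) = -28 + 2*s*y (Y(y, s) = (s*y + s*y) - 28 = 2*s*y - 28 = -28 + 2*s*y)
-39*Y(44, 40) = -39*(-28 + 2*40*44) = -39*(-28 + 3520) = -39*3492 = -136188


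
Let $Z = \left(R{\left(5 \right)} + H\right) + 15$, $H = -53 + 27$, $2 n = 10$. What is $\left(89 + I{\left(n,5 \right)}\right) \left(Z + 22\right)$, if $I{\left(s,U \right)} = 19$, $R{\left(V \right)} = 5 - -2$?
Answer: $1944$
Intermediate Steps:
$n = 5$ ($n = \frac{1}{2} \cdot 10 = 5$)
$R{\left(V \right)} = 7$ ($R{\left(V \right)} = 5 + 2 = 7$)
$H = -26$
$Z = -4$ ($Z = \left(7 - 26\right) + 15 = -19 + 15 = -4$)
$\left(89 + I{\left(n,5 \right)}\right) \left(Z + 22\right) = \left(89 + 19\right) \left(-4 + 22\right) = 108 \cdot 18 = 1944$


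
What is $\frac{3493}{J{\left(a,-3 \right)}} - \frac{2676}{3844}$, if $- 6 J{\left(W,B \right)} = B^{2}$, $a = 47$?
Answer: $- \frac{6715553}{2883} \approx -2329.4$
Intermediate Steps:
$J{\left(W,B \right)} = - \frac{B^{2}}{6}$
$\frac{3493}{J{\left(a,-3 \right)}} - \frac{2676}{3844} = \frac{3493}{\left(- \frac{1}{6}\right) \left(-3\right)^{2}} - \frac{2676}{3844} = \frac{3493}{\left(- \frac{1}{6}\right) 9} - \frac{669}{961} = \frac{3493}{- \frac{3}{2}} - \frac{669}{961} = 3493 \left(- \frac{2}{3}\right) - \frac{669}{961} = - \frac{6986}{3} - \frac{669}{961} = - \frac{6715553}{2883}$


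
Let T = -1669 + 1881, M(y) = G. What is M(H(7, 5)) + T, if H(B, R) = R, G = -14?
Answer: 198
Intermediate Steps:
M(y) = -14
T = 212
M(H(7, 5)) + T = -14 + 212 = 198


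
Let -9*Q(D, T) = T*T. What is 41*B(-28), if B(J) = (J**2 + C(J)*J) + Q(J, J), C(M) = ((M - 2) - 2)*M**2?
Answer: 259466368/9 ≈ 2.8830e+7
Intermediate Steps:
C(M) = M**2*(-4 + M) (C(M) = ((-2 + M) - 2)*M**2 = (-4 + M)*M**2 = M**2*(-4 + M))
Q(D, T) = -T**2/9 (Q(D, T) = -T*T/9 = -T**2/9)
B(J) = 8*J**2/9 + J**3*(-4 + J) (B(J) = (J**2 + (J**2*(-4 + J))*J) - J**2/9 = (J**2 + J**3*(-4 + J)) - J**2/9 = 8*J**2/9 + J**3*(-4 + J))
41*B(-28) = 41*((-28)**2*(8/9 - 28*(-4 - 28))) = 41*(784*(8/9 - 28*(-32))) = 41*(784*(8/9 + 896)) = 41*(784*(8072/9)) = 41*(6328448/9) = 259466368/9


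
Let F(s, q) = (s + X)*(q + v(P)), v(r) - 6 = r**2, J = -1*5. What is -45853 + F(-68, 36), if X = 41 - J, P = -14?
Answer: -51089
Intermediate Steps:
J = -5
v(r) = 6 + r**2
X = 46 (X = 41 - 1*(-5) = 41 + 5 = 46)
F(s, q) = (46 + s)*(202 + q) (F(s, q) = (s + 46)*(q + (6 + (-14)**2)) = (46 + s)*(q + (6 + 196)) = (46 + s)*(q + 202) = (46 + s)*(202 + q))
-45853 + F(-68, 36) = -45853 + (9292 + 46*36 + 202*(-68) + 36*(-68)) = -45853 + (9292 + 1656 - 13736 - 2448) = -45853 - 5236 = -51089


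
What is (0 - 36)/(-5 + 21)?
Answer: -9/4 ≈ -2.2500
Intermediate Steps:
(0 - 36)/(-5 + 21) = -36/16 = (1/16)*(-36) = -9/4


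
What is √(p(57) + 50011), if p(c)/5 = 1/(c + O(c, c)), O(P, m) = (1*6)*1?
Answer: √22054886/21 ≈ 223.63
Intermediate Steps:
O(P, m) = 6 (O(P, m) = 6*1 = 6)
p(c) = 5/(6 + c) (p(c) = 5/(c + 6) = 5/(6 + c))
√(p(57) + 50011) = √(5/(6 + 57) + 50011) = √(5/63 + 50011) = √(3150698/63) = √22054886/21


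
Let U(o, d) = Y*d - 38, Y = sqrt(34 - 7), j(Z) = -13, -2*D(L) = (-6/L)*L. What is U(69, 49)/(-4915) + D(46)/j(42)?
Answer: -14251/63895 - 147*sqrt(3)/4915 ≈ -0.27484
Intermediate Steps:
D(L) = 3 (D(L) = -(-6/L)*L/2 = -1/2*(-6) = 3)
Y = 3*sqrt(3) (Y = sqrt(27) = 3*sqrt(3) ≈ 5.1962)
U(o, d) = -38 + 3*d*sqrt(3) (U(o, d) = (3*sqrt(3))*d - 38 = 3*d*sqrt(3) - 38 = -38 + 3*d*sqrt(3))
U(69, 49)/(-4915) + D(46)/j(42) = (-38 + 3*49*sqrt(3))/(-4915) + 3/(-13) = (-38 + 147*sqrt(3))*(-1/4915) + 3*(-1/13) = (38/4915 - 147*sqrt(3)/4915) - 3/13 = -14251/63895 - 147*sqrt(3)/4915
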